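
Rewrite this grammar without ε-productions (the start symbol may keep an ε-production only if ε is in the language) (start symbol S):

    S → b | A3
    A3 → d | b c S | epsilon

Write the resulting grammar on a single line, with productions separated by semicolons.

Nullable set = {A3, S}.
ε ∈ L(G) since S is nullable, so keep S → ε.
Expand every rule over subsets of its nullable positions: A3 → b c S gives b c S | b c.

S → b | A3 | ε; A3 → d | b c S | b c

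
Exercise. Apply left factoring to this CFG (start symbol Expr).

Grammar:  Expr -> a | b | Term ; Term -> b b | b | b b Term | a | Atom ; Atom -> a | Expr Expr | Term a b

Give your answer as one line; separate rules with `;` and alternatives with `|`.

Expr -> a | b | Term; Term -> a | Atom | b Term1; Atom -> a | Expr Expr | Term a b; Term1 -> ε | b Term11; Term11 -> ε | Term

Term has alternatives sharing prefix 'b': factor to Term → b Term1 with Term1 → b | ε | b Term.
Term1 has alternatives sharing prefix 'b': factor to Term1 → b Term11 with Term11 → ε | Term.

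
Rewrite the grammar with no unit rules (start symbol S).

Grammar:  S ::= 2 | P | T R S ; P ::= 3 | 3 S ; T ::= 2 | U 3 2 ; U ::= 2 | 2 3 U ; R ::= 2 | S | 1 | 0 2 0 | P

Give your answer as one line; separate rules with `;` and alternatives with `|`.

S ::= 2 | T R S | 3 | 3 S; P ::= 3 | 3 S; T ::= 2 | U 3 2; U ::= 2 | 2 3 U; R ::= 2 | T R S | 3 | 3 S | 1 | 0 2 0

Unit pairs: R ⇒* {P, S}; S ⇒* {P}.
Replace each nonterminal's rules with the union of the non-unit rules of every nonterminal it unit-derives.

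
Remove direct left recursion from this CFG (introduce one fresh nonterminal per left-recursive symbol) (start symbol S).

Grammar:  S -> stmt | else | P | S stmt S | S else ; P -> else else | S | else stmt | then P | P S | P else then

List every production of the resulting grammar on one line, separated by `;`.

S -> stmt S' | else S' | P S'; P -> else else P' | S P' | else stmt P' | then P P'; S' -> stmt S S' | else S' | ε; P' -> S P' | else then P' | ε

Directly left-recursive nonterminals: S, P.
For S: α = {stmt S, else}, β = {stmt, else, P}. Rewrite as S → β S' and S' → α S' | ε.
For P: α = {S, else then}, β = {else else, S, else stmt, then P}. Rewrite as P → β P' and P' → α P' | ε.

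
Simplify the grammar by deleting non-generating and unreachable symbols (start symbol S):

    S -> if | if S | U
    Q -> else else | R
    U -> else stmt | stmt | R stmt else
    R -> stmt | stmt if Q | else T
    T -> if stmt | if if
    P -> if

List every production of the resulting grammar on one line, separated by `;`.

S -> if | if S | U; Q -> else else | R; U -> else stmt | stmt | R stmt else; R -> stmt | stmt if Q | else T; T -> if stmt | if if

Generating nonterminals: {P, Q, R, S, T, U}.
Reachable from S after that: {Q, R, S, T, U}.
Removed useless symbols: {P} and every production mentioning them.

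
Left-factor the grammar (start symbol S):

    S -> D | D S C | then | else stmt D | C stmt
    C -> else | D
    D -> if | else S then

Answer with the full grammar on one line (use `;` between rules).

S has alternatives sharing prefix 'D': factor to S → D S' with S' → ε | S C.

S -> then | else stmt D | C stmt | D S'; C -> else | D; D -> if | else S then; S' -> ε | S C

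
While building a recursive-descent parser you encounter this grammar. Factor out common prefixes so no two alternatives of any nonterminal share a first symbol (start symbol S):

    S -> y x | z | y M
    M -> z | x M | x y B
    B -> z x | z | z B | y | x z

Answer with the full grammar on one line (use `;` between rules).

S -> z | y S'; M -> z | x M'; B -> y | x z | z B'; S' -> x | M; M' -> M | y B; B' -> x | ε | B

S has alternatives sharing prefix 'y': factor to S → y S' with S' → x | M.
M has alternatives sharing prefix 'x': factor to M → x M' with M' → M | y B.
B has alternatives sharing prefix 'z': factor to B → z B' with B' → x | ε | B.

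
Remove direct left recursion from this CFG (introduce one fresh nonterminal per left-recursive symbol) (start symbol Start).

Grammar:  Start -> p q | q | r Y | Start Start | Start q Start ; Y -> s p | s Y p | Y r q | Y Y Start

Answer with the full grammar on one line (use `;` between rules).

Directly left-recursive nonterminals: Start, Y.
For Start: α = {Start, q Start}, β = {p q, q, r Y}. Rewrite as Start → β Start1 and Start1 → α Start1 | ε.
For Y: α = {r q, Y Start}, β = {s p, s Y p}. Rewrite as Y → β Y1 and Y1 → α Y1 | ε.

Start -> p q Start1 | q Start1 | r Y Start1; Y -> s p Y1 | s Y p Y1; Start1 -> Start Start1 | q Start Start1 | epsilon; Y1 -> r q Y1 | Y Start Y1 | epsilon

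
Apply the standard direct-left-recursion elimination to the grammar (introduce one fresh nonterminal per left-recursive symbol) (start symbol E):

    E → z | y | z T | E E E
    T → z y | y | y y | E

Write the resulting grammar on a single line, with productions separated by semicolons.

Directly left-recursive nonterminal: E.
For E: α = {E E}, β = {z, y, z T}. Rewrite as E → β E' and E' → α E' | ε.

E → z E' | y E' | z T E'; T → z y | y | y y | E; E' → E E E' | ε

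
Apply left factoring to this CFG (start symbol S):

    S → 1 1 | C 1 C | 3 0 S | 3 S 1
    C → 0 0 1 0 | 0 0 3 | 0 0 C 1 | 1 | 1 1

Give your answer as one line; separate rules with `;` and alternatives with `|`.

S has alternatives sharing prefix '3': factor to S → 3 S' with S' → 0 S | S 1.
C has alternatives sharing prefix '0 0': factor to C → 0 0 C' with C' → 1 0 | 3 | C 1.
C has alternatives sharing prefix '1': factor to C → 1 C'' with C'' → ε | 1.

S → 1 1 | C 1 C | 3 S'; C → 0 0 C' | 1 C''; S' → 0 S | S 1; C' → 1 0 | 3 | C 1; C'' → epsilon | 1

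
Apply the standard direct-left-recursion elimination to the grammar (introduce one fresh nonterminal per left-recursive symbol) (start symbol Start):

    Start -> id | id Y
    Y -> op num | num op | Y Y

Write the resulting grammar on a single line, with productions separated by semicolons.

Y is directly left-recursive.
For Y: α = {Y}, β = {op num, num op}. Rewrite as Y → β Y1 and Y1 → α Y1 | ε.

Start -> id | id Y; Y -> op num Y1 | num op Y1; Y1 -> Y Y1 | ε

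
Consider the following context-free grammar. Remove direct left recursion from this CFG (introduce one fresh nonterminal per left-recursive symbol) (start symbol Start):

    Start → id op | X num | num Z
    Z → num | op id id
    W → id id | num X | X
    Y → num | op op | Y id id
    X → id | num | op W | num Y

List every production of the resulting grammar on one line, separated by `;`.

Start → id op | X num | num Z; Z → num | op id id; W → id id | num X | X; Y → num Y1 | op op Y1; X → id | num | op W | num Y; Y1 → id id Y1 | ε

Directly left-recursive nonterminal: Y.
For Y: α = {id id}, β = {num, op op}. Rewrite as Y → β Y1 and Y1 → α Y1 | ε.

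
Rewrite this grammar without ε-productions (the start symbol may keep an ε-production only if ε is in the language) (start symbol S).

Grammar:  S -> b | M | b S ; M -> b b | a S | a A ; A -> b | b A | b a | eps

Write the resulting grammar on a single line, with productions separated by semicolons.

The nullable symbols are {A}.
ε ∉ L(G), so no ε-production is kept.
Add the nullable-subset variants: M → a A gives a A | a.

S -> b | M | b S; M -> b b | a S | a A | a; A -> b | b A | b a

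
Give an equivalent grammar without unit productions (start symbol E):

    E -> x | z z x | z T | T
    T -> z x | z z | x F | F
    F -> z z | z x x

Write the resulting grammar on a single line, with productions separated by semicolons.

E -> x | z z x | z T | z z | z x x | z x | x F; T -> z z | z x x | z x | x F; F -> z z | z x x

Unit pairs: E ⇒* {F, T}; T ⇒* {F}.
For every A with A ⇒* B via unit rules, add B's non-unit alternatives to A; then delete every rule of the form X → Y.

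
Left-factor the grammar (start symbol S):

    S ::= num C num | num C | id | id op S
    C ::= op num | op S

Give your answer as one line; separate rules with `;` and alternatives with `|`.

S ::= num C S' | id S''; C ::= op C'; S' ::= num | ε; S'' ::= ε | op S; C' ::= num | S

S has alternatives sharing prefix 'num C': factor to S → num C S' with S' → num | ε.
S has alternatives sharing prefix 'id': factor to S → id S'' with S'' → ε | op S.
C has alternatives sharing prefix 'op': factor to C → op C' with C' → num | S.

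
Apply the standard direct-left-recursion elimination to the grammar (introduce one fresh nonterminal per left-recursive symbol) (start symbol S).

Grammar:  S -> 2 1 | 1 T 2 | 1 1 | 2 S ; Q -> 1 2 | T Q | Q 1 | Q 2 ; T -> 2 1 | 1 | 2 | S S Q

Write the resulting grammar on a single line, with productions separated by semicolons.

S -> 2 1 | 1 T 2 | 1 1 | 2 S; Q -> 1 2 Q' | T Q Q'; T -> 2 1 | 1 | 2 | S S Q; Q' -> 1 Q' | 2 Q' | epsilon

Left recursion appears on Q.
For Q: α = {1, 2}, β = {1 2, T Q}. Rewrite as Q → β Q' and Q' → α Q' | ε.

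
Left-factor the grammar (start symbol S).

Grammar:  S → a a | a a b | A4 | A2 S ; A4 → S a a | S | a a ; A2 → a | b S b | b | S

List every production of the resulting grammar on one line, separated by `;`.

S → A4 | A2 S | a a S'; A4 → a a | S A4'; A2 → a | S | b A2'; S' → ε | b; A4' → a a | ε; A2' → S b | ε

S has alternatives sharing prefix 'a a': factor to S → a a S' with S' → ε | b.
A4 has alternatives sharing prefix 'S': factor to A4 → S A4' with A4' → a a | ε.
A2 has alternatives sharing prefix 'b': factor to A2 → b A2' with A2' → S b | ε.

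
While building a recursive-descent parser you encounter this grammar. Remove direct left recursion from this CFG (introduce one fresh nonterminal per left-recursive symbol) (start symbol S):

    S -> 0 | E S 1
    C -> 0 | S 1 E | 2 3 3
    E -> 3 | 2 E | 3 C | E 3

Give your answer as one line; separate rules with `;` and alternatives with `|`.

E is directly left-recursive.
For E: α = {3}, β = {3, 2 E, 3 C}. Rewrite as E → β E' and E' → α E' | ε.

S -> 0 | E S 1; C -> 0 | S 1 E | 2 3 3; E -> 3 E' | 2 E E' | 3 C E'; E' -> 3 E' | ε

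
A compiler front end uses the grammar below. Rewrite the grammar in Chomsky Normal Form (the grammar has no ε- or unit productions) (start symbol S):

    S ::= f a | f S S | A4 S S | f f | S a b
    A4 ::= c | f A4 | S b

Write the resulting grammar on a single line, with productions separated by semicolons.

Introduce a nonterminal for each terminal appearing in a rule of length ≥ 2: X1 → f, X2 → a, X3 → b.
Binarize each right-hand side of length ≥ 3 by chaining fresh nonterminals (Y1, Y2, …): affected rules were S → X1 S S; S → A4 S S; S → S X2 X3.

S ::= X1 X2 | X1 Y1 | A4 Y2 | X1 X1 | S Y3; A4 ::= c | X1 A4 | S X3; X1 ::= f; X2 ::= a; X3 ::= b; Y1 ::= S S; Y2 ::= S S; Y3 ::= X2 X3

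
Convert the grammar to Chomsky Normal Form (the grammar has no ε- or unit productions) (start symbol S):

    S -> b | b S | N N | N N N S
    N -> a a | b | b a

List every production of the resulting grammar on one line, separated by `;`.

S -> b | X1 S | N N | N Y1; N -> X2 X2 | b | X1 X2; X1 -> b; X2 -> a; Y1 -> N Y2; Y2 -> N S

Introduce a nonterminal for each terminal appearing in a rule of length ≥ 2: X1 → b, X2 → a.
Binarize each right-hand side of length ≥ 3 by chaining fresh nonterminals (Y1, Y2, …): affected rules were S → N N N S.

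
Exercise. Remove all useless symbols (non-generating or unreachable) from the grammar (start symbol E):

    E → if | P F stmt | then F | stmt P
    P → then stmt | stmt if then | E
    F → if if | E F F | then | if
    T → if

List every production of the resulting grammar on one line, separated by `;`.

Generating nonterminals: {E, F, P, T}.
Reachable from E after that: {E, F, P}.
Removed useless symbols: {T} and every production mentioning them.

E → if | P F stmt | then F | stmt P; P → then stmt | stmt if then | E; F → if if | E F F | then | if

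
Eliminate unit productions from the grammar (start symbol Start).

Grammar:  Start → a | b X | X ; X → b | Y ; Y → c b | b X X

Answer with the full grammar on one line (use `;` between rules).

Start → a | b X | b | c b | b X X; X → b | c b | b X X; Y → c b | b X X

Unit pairs: Start ⇒* {X, Y}; X ⇒* {Y}.
Replace each nonterminal's rules with the union of the non-unit rules of every nonterminal it unit-derives.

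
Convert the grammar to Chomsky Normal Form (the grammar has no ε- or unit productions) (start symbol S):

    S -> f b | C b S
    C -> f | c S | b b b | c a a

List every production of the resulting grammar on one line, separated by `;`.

S -> X1 X2 | C Y1; C -> f | X3 S | X2 Y2 | X3 Y3; X1 -> f; X2 -> b; X3 -> c; X4 -> a; Y1 -> X2 S; Y2 -> X2 X2; Y3 -> X4 X4

Introduce a nonterminal for each terminal appearing in a rule of length ≥ 2: X1 → f, X2 → b, X3 → c, X4 → a.
Binarize each right-hand side of length ≥ 3 by chaining fresh nonterminals (Y1, Y2, …): affected rules were S → C X2 S; C → X2 X2 X2; C → X3 X4 X4.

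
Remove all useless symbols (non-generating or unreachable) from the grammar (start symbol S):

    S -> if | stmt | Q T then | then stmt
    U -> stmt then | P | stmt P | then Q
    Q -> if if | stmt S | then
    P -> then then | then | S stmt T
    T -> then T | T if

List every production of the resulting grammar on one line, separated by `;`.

S -> if | stmt | then stmt

Generating nonterminals: {P, Q, S, U}.
Reachable from S after that: {S}.
Removed useless symbols: {P, Q, T, U} and every production mentioning them.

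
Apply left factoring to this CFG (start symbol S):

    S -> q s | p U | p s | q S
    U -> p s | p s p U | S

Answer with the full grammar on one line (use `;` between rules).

S has alternatives sharing prefix 'q': factor to S → q S' with S' → s | S.
S has alternatives sharing prefix 'p': factor to S → p S'' with S'' → U | s.
U has alternatives sharing prefix 'p s': factor to U → p s U' with U' → ε | p U.

S -> q S' | p S''; U -> S | p s U'; S' -> s | S; S'' -> U | s; U' -> epsilon | p U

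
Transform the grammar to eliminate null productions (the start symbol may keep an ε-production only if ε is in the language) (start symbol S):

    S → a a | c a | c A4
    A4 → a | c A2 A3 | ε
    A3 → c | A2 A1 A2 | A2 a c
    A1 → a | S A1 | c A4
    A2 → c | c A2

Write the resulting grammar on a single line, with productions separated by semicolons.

The nullable symbols are {A4}.
ε ∉ L(G), so no ε-production is kept.
Add the nullable-subset variants: S → c A4 gives c A4 | c. A1 → c A4 gives c A4 | c.

S → a a | c a | c A4 | c; A4 → a | c A2 A3; A3 → c | A2 A1 A2 | A2 a c; A1 → a | S A1 | c A4 | c; A2 → c | c A2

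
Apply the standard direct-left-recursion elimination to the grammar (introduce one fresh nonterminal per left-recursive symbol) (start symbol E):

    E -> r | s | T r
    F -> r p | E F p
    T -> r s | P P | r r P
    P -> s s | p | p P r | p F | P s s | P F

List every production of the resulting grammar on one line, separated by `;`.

E -> r | s | T r; F -> r p | E F p; T -> r s | P P | r r P; P -> s s P' | p P' | p P r P' | p F P'; P' -> s s P' | F P' | ε

Left recursion appears on P.
For P: α = {s s, F}, β = {s s, p, p P r, p F}. Rewrite as P → β P' and P' → α P' | ε.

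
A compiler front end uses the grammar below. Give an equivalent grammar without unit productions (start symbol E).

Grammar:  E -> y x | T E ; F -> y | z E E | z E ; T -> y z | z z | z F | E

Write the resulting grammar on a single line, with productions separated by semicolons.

E -> y x | T E; F -> y | z E E | z E; T -> y x | T E | y z | z z | z F

Unit pairs: T ⇒* {E}.
For every A with A ⇒* B via unit rules, add B's non-unit alternatives to A; then delete every rule of the form X → Y.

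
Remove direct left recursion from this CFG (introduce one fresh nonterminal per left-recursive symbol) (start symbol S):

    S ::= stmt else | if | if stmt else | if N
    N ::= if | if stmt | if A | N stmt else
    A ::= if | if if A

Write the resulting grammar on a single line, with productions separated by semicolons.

S ::= stmt else | if | if stmt else | if N; N ::= if N' | if stmt N' | if A N'; A ::= if | if if A; N' ::= stmt else N' | ε

N is directly left-recursive.
For N: α = {stmt else}, β = {if, if stmt, if A}. Rewrite as N → β N' and N' → α N' | ε.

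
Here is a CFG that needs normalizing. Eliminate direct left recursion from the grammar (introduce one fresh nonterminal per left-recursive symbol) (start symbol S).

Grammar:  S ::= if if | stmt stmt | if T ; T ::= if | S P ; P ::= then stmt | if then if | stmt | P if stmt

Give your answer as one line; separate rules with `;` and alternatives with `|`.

P is directly left-recursive.
For P: α = {if stmt}, β = {then stmt, if then if, stmt}. Rewrite as P → β P' and P' → α P' | ε.

S ::= if if | stmt stmt | if T; T ::= if | S P; P ::= then stmt P' | if then if P' | stmt P'; P' ::= if stmt P' | ε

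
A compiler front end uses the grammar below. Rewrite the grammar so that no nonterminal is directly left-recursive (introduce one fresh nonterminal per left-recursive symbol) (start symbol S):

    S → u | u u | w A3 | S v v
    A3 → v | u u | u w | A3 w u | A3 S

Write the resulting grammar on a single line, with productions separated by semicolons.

S → u S' | u u S' | w A3 S'; A3 → v A3' | u u A3' | u w A3'; S' → v v S' | ε; A3' → w u A3' | S A3' | ε

S, A3 are directly left-recursive.
For S: α = {v v}, β = {u, u u, w A3}. Rewrite as S → β S' and S' → α S' | ε.
For A3: α = {w u, S}, β = {v, u u, u w}. Rewrite as A3 → β A3' and A3' → α A3' | ε.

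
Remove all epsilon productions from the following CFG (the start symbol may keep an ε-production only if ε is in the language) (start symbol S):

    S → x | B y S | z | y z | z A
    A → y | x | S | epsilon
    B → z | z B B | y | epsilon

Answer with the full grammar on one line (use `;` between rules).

S → x | B y S | y S | z | y z | z A; A → y | x | S; B → z | z B B | z B | y

Nullable set = {A, B}.
ε ∉ L(G), so no ε-production is kept.
For each production, add variants omitting each subset of nullable occurrences: S → B y S gives B y S | y S. B → z B B gives z B B | z B.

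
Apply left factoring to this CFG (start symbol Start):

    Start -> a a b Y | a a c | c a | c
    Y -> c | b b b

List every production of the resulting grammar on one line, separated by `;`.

Start has alternatives sharing prefix 'a a': factor to Start → a a Start1 with Start1 → b Y | c.
Start has alternatives sharing prefix 'c': factor to Start → c Start2 with Start2 → a | ε.

Start -> a a Start1 | c Start2; Y -> c | b b b; Start1 -> b Y | c; Start2 -> a | eps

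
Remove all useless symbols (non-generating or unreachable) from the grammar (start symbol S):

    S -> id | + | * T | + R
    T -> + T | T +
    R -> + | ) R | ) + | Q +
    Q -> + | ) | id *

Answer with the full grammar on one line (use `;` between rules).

S -> id | + | + R; R -> + | ) R | ) + | Q +; Q -> + | ) | id *

Generating nonterminals: {Q, R, S}.
Reachable from S after that: {Q, R, S}.
Removed useless symbols: {T} and every production mentioning them.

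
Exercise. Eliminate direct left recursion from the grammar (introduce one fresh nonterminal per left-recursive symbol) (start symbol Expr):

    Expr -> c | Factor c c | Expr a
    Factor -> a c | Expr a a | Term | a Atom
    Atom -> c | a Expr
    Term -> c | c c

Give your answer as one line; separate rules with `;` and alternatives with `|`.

Expr is directly left-recursive.
For Expr: α = {a}, β = {c, Factor c c}. Rewrite as Expr → β Expr1 and Expr1 → α Expr1 | ε.

Expr -> c Expr1 | Factor c c Expr1; Factor -> a c | Expr a a | Term | a Atom; Atom -> c | a Expr; Term -> c | c c; Expr1 -> a Expr1 | eps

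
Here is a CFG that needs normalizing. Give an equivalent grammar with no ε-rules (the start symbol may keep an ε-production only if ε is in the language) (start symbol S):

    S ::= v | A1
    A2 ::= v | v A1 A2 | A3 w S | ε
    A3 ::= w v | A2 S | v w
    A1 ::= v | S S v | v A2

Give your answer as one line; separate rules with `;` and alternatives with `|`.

Nullable set = {A2}.
ε ∉ L(G), so no ε-production is kept.
Expand every rule over subsets of its nullable positions: A2 → v A1 A2 gives v A1 A2 | v A1. A3 → A2 S gives A2 S | S.

S ::= v | A1; A2 ::= v | v A1 A2 | v A1 | A3 w S; A3 ::= w v | A2 S | S | v w; A1 ::= v | S S v | v A2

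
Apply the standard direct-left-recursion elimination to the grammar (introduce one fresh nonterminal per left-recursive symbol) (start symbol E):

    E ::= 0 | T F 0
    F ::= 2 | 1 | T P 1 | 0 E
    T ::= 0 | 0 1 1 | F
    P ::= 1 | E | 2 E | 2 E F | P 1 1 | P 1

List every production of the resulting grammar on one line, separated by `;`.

E ::= 0 | T F 0; F ::= 2 | 1 | T P 1 | 0 E; T ::= 0 | 0 1 1 | F; P ::= 1 P' | E P' | 2 E P' | 2 E F P'; P' ::= 1 1 P' | 1 P' | ε

Left recursion appears on P.
For P: α = {1 1, 1}, β = {1, E, 2 E, 2 E F}. Rewrite as P → β P' and P' → α P' | ε.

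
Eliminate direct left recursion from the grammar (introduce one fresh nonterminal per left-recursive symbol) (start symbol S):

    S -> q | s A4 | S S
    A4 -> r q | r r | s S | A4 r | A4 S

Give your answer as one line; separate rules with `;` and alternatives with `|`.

S, A4 are directly left-recursive.
For S: α = {S}, β = {q, s A4}. Rewrite as S → β S' and S' → α S' | ε.
For A4: α = {r, S}, β = {r q, r r, s S}. Rewrite as A4 → β A4' and A4' → α A4' | ε.

S -> q S' | s A4 S'; A4 -> r q A4' | r r A4' | s S A4'; S' -> S S' | epsilon; A4' -> r A4' | S A4' | epsilon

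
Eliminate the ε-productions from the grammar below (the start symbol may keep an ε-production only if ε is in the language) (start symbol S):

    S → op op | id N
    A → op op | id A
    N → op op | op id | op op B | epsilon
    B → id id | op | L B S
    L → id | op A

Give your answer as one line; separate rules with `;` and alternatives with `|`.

Nullable nonterminals: {N}.
ε ∉ L(G), so no ε-production is kept.
For each production, add variants omitting each subset of nullable occurrences: S → id N gives id N | id.

S → op op | id N | id; A → op op | id A; N → op op | op id | op op B; B → id id | op | L B S; L → id | op A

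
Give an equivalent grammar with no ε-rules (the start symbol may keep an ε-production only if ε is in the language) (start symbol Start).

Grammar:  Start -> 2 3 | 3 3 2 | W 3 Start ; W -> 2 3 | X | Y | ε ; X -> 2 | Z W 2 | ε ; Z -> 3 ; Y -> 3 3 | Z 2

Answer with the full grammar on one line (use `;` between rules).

Start -> 2 3 | 3 3 2 | W 3 Start | 3 Start; W -> 2 3 | X | Y; X -> 2 | Z W 2 | Z 2; Z -> 3; Y -> 3 3 | Z 2

The nullable symbols are {W, X}.
ε ∉ L(G), so no ε-production is kept.
Add the nullable-subset variants: Start → W 3 Start gives W 3 Start | 3 Start. X → Z W 2 gives Z W 2 | Z 2.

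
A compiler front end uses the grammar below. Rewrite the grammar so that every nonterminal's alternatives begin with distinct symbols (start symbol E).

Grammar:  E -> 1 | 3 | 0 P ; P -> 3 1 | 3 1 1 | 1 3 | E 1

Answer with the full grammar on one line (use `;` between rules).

P has alternatives sharing prefix '3 1': factor to P → 3 1 P' with P' → ε | 1.

E -> 1 | 3 | 0 P; P -> 1 3 | E 1 | 3 1 P'; P' -> ε | 1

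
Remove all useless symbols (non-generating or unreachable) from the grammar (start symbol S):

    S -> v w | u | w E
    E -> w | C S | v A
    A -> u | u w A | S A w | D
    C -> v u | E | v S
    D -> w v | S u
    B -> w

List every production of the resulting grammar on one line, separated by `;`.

Generating nonterminals: {A, B, C, D, E, S}.
Reachable from S after that: {A, C, D, E, S}.
Removed useless symbols: {B} and every production mentioning them.

S -> v w | u | w E; E -> w | C S | v A; A -> u | u w A | S A w | D; C -> v u | E | v S; D -> w v | S u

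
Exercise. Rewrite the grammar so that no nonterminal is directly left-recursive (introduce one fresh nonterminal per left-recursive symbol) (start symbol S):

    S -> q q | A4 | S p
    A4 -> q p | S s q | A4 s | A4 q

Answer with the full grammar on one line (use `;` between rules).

Left recursion appears on S, A4.
For S: α = {p}, β = {q q, A4}. Rewrite as S → β S' and S' → α S' | ε.
For A4: α = {s, q}, β = {q p, S s q}. Rewrite as A4 → β A4' and A4' → α A4' | ε.

S -> q q S' | A4 S'; A4 -> q p A4' | S s q A4'; S' -> p S' | ε; A4' -> s A4' | q A4' | ε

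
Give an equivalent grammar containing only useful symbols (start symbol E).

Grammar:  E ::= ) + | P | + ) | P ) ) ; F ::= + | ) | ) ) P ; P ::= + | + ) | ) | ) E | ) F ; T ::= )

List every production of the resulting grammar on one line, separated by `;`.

E ::= ) + | P | + ) | P ) ); F ::= + | ) | ) ) P; P ::= + | + ) | ) | ) E | ) F

Generating nonterminals: {E, F, P, T}.
Reachable from E after that: {E, F, P}.
Removed useless symbols: {T} and every production mentioning them.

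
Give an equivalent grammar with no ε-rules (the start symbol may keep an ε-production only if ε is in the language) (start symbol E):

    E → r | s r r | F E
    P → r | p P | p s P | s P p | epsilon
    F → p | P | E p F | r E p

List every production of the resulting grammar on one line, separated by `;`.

E → r | s r r | F E; P → r | p P | p | p s P | p s | s P p | s p; F → p | P | E p F | E p | r E p

Nullable nonterminals: {F, P}.
ε ∉ L(G), so no ε-production is kept.
Add the nullable-subset variants: P → p P gives p P | p. P → p s P gives p s P | p s. P → s P p gives s P p | s p. F → E p F gives E p F | E p.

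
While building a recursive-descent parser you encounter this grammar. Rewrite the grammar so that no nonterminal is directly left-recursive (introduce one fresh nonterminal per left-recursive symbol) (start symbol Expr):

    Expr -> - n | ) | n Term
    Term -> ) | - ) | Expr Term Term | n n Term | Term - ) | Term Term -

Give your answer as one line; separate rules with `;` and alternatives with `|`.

Term is directly left-recursive.
For Term: α = {- ), Term -}, β = {), - ), Expr Term Term, n n Term}. Rewrite as Term → β Term1 and Term1 → α Term1 | ε.

Expr -> - n | ) | n Term; Term -> ) Term1 | - ) Term1 | Expr Term Term Term1 | n n Term Term1; Term1 -> - ) Term1 | Term - Term1 | ε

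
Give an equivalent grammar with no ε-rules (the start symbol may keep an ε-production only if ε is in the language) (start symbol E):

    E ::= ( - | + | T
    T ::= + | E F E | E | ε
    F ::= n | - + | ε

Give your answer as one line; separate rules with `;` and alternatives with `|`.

Nullable nonterminals: {E, F, T}.
ε ∈ L(G) since E is nullable, so keep E → ε.
Expand every rule over subsets of its nullable positions: T → E F E gives E F E | E F | E E | E | F E | F.

E ::= ( - | + | T | ε; T ::= + | E F E | E F | E E | E | F E | F; F ::= n | - +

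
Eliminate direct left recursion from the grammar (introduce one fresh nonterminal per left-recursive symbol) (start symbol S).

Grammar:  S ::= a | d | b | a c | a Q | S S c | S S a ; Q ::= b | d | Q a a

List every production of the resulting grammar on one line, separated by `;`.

S, Q are directly left-recursive.
For S: α = {S c, S a}, β = {a, d, b, a c, a Q}. Rewrite as S → β S' and S' → α S' | ε.
For Q: α = {a a}, β = {b, d}. Rewrite as Q → β Q' and Q' → α Q' | ε.

S ::= a S' | d S' | b S' | a c S' | a Q S'; Q ::= b Q' | d Q'; S' ::= S c S' | S a S' | ε; Q' ::= a a Q' | ε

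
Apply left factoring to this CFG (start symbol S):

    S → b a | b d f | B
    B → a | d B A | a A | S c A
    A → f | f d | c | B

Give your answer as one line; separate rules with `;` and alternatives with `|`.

S has alternatives sharing prefix 'b': factor to S → b S' with S' → a | d f.
B has alternatives sharing prefix 'a': factor to B → a B' with B' → ε | A.
A has alternatives sharing prefix 'f': factor to A → f A' with A' → ε | d.

S → B | b S'; B → d B A | S c A | a B'; A → c | B | f A'; S' → a | d f; B' → ε | A; A' → ε | d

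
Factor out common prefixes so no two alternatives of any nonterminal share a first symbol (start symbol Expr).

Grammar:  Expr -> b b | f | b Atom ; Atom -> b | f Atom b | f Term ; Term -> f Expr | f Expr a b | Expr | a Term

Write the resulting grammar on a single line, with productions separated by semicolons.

Expr has alternatives sharing prefix 'b': factor to Expr → b Expr1 with Expr1 → b | Atom.
Atom has alternatives sharing prefix 'f': factor to Atom → f Atom1 with Atom1 → Atom b | Term.
Term has alternatives sharing prefix 'f Expr': factor to Term → f Expr Term1 with Term1 → ε | a b.

Expr -> f | b Expr1; Atom -> b | f Atom1; Term -> Expr | a Term | f Expr Term1; Expr1 -> b | Atom; Atom1 -> Atom b | Term; Term1 -> ε | a b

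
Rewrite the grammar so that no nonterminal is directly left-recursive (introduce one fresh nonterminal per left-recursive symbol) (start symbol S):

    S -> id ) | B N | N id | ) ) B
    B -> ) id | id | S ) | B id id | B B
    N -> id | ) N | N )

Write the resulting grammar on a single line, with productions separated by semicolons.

S -> id ) | B N | N id | ) ) B; B -> ) id B' | id B' | S ) B'; N -> id N' | ) N N'; B' -> id id B' | B B' | eps; N' -> ) N' | eps

B, N are directly left-recursive.
For B: α = {id id, B}, β = {) id, id, S )}. Rewrite as B → β B' and B' → α B' | ε.
For N: α = {)}, β = {id, ) N}. Rewrite as N → β N' and N' → α N' | ε.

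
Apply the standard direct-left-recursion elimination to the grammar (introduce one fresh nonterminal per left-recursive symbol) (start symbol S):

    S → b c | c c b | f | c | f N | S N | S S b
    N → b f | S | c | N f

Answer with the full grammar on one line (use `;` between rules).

Left recursion appears on S, N.
For S: α = {N, S b}, β = {b c, c c b, f, c, f N}. Rewrite as S → β S' and S' → α S' | ε.
For N: α = {f}, β = {b f, S, c}. Rewrite as N → β N' and N' → α N' | ε.

S → b c S' | c c b S' | f S' | c S' | f N S'; N → b f N' | S N' | c N'; S' → N S' | S b S' | ε; N' → f N' | ε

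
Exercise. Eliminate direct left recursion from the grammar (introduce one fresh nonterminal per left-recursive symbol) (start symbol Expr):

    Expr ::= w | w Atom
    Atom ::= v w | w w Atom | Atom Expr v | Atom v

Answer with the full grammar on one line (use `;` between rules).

Expr ::= w | w Atom; Atom ::= v w Atom1 | w w Atom Atom1; Atom1 ::= Expr v Atom1 | v Atom1 | epsilon

Directly left-recursive nonterminal: Atom.
For Atom: α = {Expr v, v}, β = {v w, w w Atom}. Rewrite as Atom → β Atom1 and Atom1 → α Atom1 | ε.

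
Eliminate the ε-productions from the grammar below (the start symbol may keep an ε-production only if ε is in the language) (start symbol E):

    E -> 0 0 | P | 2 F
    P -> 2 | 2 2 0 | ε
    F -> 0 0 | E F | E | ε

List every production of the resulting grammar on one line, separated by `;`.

E -> 0 0 | P | 2 F | 2 | ε; P -> 2 | 2 2 0; F -> 0 0 | E F | E

The nullable symbols are {E, F, P}.
ε ∈ L(G) since E is nullable, so keep E → ε.
Add the nullable-subset variants: E → 2 F gives 2 F | 2. F → E F gives E F | E.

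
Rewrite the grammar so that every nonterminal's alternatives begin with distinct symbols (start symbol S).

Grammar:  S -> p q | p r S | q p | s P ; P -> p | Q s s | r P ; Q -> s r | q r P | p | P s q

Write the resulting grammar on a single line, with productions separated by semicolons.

S has alternatives sharing prefix 'p': factor to S → p S' with S' → q | r S.

S -> q p | s P | p S'; P -> p | Q s s | r P; Q -> s r | q r P | p | P s q; S' -> q | r S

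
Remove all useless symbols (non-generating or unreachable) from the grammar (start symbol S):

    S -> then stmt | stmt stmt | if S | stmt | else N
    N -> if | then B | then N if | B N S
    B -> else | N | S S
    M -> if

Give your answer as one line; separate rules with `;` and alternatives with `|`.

Generating nonterminals: {B, M, N, S}.
Reachable from S after that: {B, N, S}.
Removed useless symbols: {M} and every production mentioning them.

S -> then stmt | stmt stmt | if S | stmt | else N; N -> if | then B | then N if | B N S; B -> else | N | S S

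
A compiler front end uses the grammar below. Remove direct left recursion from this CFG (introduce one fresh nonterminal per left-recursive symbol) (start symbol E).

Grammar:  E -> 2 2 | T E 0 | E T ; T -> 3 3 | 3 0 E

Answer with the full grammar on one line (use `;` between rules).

E is directly left-recursive.
For E: α = {T}, β = {2 2, T E 0}. Rewrite as E → β E' and E' → α E' | ε.

E -> 2 2 E' | T E 0 E'; T -> 3 3 | 3 0 E; E' -> T E' | ε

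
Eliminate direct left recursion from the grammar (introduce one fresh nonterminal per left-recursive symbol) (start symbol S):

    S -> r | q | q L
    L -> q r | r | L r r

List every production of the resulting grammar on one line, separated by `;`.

S -> r | q | q L; L -> q r L' | r L'; L' -> r r L' | ε

Left recursion appears on L.
For L: α = {r r}, β = {q r, r}. Rewrite as L → β L' and L' → α L' | ε.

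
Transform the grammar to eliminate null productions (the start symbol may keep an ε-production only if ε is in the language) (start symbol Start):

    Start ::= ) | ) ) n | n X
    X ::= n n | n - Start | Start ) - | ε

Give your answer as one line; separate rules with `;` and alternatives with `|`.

The nullable symbols are {X}.
ε ∉ L(G), so no ε-production is kept.
Expand every rule over subsets of its nullable positions: Start → n X gives n X | n.

Start ::= ) | ) ) n | n X | n; X ::= n n | n - Start | Start ) -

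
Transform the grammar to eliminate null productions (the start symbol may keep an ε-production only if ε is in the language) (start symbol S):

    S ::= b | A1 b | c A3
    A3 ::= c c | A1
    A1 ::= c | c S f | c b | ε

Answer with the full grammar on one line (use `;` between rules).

Nullable nonterminals: {A1, A3}.
ε ∉ L(G), so no ε-production is kept.
For each production, add variants omitting each subset of nullable occurrences: S → c A3 gives c A3 | c.

S ::= b | A1 b | c A3 | c; A3 ::= c c | A1; A1 ::= c | c S f | c b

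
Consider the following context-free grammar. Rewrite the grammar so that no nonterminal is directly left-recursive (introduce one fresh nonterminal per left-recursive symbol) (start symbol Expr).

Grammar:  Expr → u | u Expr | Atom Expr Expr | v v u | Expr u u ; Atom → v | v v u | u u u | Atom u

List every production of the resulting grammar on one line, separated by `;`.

Left recursion appears on Expr, Atom.
For Expr: α = {u u}, β = {u, u Expr, Atom Expr Expr, v v u}. Rewrite as Expr → β Expr1 and Expr1 → α Expr1 | ε.
For Atom: α = {u}, β = {v, v v u, u u u}. Rewrite as Atom → β Atom1 and Atom1 → α Atom1 | ε.

Expr → u Expr1 | u Expr Expr1 | Atom Expr Expr Expr1 | v v u Expr1; Atom → v Atom1 | v v u Atom1 | u u u Atom1; Expr1 → u u Expr1 | ε; Atom1 → u Atom1 | ε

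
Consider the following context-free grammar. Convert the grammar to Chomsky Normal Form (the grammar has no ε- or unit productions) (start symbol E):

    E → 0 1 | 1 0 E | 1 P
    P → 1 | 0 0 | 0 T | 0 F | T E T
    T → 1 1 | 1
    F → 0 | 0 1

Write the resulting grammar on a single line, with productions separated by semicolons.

Introduce a nonterminal for each terminal appearing in a rule of length ≥ 2: X1 → 0, X2 → 1.
Binarize each right-hand side of length ≥ 3 by chaining fresh nonterminals (Y1, Y2, …): affected rules were E → X2 X1 E; P → T E T.

E → X1 X2 | X2 Y1 | X2 P; P → 1 | X1 X1 | X1 T | X1 F | T Y2; T → X2 X2 | 1; F → 0 | X1 X2; X1 → 0; X2 → 1; Y1 → X1 E; Y2 → E T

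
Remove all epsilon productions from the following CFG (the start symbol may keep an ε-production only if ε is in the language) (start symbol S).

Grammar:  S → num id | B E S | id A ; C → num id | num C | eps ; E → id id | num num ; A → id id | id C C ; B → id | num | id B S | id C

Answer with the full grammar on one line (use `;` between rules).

S → num id | B E S | id A; C → num id | num C | num; E → id id | num num; A → id id | id C C | id C | id; B → id | num | id B S | id C

Nullable nonterminals: {C}.
ε ∉ L(G), so no ε-production is kept.
Expand every rule over subsets of its nullable positions: C → num C gives num C | num. A → id C C gives id C C | id C | id.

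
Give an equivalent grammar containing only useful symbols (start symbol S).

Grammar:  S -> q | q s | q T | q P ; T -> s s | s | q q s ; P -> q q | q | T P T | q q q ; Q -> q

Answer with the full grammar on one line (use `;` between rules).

S -> q | q s | q T | q P; T -> s s | s | q q s; P -> q q | q | T P T | q q q

Generating nonterminals: {P, Q, S, T}.
Reachable from S after that: {P, S, T}.
Removed useless symbols: {Q} and every production mentioning them.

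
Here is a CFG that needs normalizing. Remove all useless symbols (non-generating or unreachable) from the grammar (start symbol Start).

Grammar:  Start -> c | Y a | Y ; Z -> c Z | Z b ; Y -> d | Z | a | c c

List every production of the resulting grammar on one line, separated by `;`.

Generating nonterminals: {Start, Y}.
Reachable from Start after that: {Start, Y}.
Removed useless symbols: {Z} and every production mentioning them.

Start -> c | Y a | Y; Y -> d | a | c c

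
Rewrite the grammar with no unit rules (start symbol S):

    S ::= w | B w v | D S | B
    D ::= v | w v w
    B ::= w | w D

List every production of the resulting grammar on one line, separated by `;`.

Unit pairs: S ⇒* {B}.
For each unit pair (A, B), copy every non-unit production of B to A, then drop all unit productions.

S ::= w | w D | B w v | D S; D ::= v | w v w; B ::= w | w D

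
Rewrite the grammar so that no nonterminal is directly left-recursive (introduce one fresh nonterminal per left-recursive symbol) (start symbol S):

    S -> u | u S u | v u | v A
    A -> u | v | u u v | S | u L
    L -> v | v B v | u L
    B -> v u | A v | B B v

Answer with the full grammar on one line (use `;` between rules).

Directly left-recursive nonterminal: B.
For B: α = {B v}, β = {v u, A v}. Rewrite as B → β B' and B' → α B' | ε.

S -> u | u S u | v u | v A; A -> u | v | u u v | S | u L; L -> v | v B v | u L; B -> v u B' | A v B'; B' -> B v B' | ε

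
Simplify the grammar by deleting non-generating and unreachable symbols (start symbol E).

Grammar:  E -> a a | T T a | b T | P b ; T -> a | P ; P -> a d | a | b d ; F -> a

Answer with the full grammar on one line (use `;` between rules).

Generating nonterminals: {E, F, P, T}.
Reachable from E after that: {E, P, T}.
Removed useless symbols: {F} and every production mentioning them.

E -> a a | T T a | b T | P b; T -> a | P; P -> a d | a | b d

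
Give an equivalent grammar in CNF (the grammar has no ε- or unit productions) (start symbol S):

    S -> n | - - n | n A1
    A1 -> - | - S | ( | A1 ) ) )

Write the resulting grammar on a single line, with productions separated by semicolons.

Introduce a nonterminal for each terminal appearing in a rule of length ≥ 2: X1 → -, X2 → n, X3 → ).
Binarize each right-hand side of length ≥ 3 by chaining fresh nonterminals (Y1, Y2, …): affected rules were S → X1 X1 X2; A1 → A1 X3 X3 X3.

S -> n | X1 Y1 | X2 A1; A1 -> - | X1 S | ( | A1 Y2; X1 -> -; X2 -> n; X3 -> ); Y1 -> X1 X2; Y2 -> X3 Y3; Y3 -> X3 X3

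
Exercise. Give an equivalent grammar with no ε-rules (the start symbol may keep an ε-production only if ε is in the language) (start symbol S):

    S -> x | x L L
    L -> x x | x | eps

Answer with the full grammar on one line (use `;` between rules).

S -> x | x L L | x L; L -> x x | x

Nullable set = {L}.
ε ∉ L(G), so no ε-production is kept.
Add the nullable-subset variants: S → x L L gives x L L | x L.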